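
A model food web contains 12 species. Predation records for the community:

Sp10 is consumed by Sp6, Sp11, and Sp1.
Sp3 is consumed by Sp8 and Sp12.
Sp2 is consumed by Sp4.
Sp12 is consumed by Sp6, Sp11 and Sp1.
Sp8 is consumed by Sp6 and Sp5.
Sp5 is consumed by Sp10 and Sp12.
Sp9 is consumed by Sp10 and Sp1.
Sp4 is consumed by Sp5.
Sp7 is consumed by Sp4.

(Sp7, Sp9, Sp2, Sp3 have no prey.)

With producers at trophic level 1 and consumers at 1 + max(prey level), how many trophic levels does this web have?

5

Producers (level 1): Sp7, Sp9, Sp2, Sp3.
Sp7 → Sp4 → Sp5 → Sp12 → Sp1 gives Sp1 level 5.
No species has a prey at level 5, so no species reaches level 6.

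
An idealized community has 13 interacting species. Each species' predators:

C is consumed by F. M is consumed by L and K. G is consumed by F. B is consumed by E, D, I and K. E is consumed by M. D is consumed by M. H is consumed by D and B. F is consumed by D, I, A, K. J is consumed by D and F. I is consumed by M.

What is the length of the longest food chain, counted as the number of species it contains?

One longest chain: C → F → I → M → K.
It has 5 species and 4 links.

5 species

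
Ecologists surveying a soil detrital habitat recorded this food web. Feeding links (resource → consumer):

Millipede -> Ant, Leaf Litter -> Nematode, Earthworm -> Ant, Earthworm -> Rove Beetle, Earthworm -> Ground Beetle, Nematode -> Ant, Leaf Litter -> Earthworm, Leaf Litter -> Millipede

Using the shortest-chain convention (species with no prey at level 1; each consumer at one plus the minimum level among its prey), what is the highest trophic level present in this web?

Basal resources (level 1): Leaf Litter.
Following each consumer down to its lowest-level prey: Leaf Litter → Earthworm → Ant (levels 1 through 3).
All prey of Ant (Earthworm 2, Millipede 2, Nematode 2) are at level 2 or above, so Ant is at level 1 + 2 = 3.
Every consumer has at least one prey at level 2 or below, so none exceeds level 3.

3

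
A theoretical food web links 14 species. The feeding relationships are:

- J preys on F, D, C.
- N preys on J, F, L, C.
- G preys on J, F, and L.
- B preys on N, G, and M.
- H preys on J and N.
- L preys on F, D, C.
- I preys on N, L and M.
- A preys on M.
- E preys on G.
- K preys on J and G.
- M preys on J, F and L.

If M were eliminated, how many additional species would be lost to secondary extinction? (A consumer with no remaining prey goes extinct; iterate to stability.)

1

Remove M.
Round 1: A (all prey gone) → extinct.
No further losses. Total secondary extinctions: 1.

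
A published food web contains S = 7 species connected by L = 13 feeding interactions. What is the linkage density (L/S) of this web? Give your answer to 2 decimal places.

There are L = 13 links among S = 7 species.
L/S = 13/7 = 1.8571 ≈ 1.86.

L/S = 1.86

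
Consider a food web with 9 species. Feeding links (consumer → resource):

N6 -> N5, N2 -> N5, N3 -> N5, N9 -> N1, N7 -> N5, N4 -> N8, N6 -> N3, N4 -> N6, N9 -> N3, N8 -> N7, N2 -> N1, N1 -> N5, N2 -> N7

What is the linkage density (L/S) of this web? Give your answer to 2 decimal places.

There are L = 13 links among S = 9 species.
L/S = 13/9 = 1.4444 ≈ 1.44.

L/S = 1.44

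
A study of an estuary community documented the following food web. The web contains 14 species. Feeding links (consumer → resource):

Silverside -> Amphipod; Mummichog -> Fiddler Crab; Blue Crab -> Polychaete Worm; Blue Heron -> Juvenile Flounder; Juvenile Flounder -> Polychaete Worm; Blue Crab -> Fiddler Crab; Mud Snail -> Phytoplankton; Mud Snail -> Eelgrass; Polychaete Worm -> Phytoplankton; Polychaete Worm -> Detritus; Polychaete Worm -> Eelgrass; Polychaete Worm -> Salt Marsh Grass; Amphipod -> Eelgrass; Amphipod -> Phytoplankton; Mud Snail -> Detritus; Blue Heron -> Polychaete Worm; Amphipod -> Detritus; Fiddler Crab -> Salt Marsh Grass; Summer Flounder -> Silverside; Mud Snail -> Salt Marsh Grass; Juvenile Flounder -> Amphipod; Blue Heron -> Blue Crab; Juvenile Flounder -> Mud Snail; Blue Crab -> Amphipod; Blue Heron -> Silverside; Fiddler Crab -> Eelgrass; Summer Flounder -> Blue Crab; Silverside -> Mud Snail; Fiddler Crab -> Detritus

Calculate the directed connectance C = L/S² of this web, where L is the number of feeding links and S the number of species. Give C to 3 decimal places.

C = 0.148

The web has S = 14 species and L = 29 feeding links.
C = L / S² = 29 / 196 = 0.1480 ≈ 0.148.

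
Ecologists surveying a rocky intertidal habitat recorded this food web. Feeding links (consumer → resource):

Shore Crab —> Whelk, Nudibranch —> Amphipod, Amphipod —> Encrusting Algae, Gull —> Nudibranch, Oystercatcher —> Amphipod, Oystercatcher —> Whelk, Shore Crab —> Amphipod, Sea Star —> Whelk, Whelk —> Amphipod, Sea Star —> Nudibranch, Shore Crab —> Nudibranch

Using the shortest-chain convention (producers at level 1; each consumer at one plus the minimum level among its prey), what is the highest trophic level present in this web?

4

Producers (level 1): Encrusting Algae.
Following each consumer down to its lowest-level prey: Encrusting Algae → Amphipod → Nudibranch → Gull (levels 1 through 4).
All prey of Gull (Nudibranch 3) are at level 3 or above, so Gull is at level 1 + 3 = 4.
Every consumer has at least one prey at level 3 or below, so none exceeds level 4.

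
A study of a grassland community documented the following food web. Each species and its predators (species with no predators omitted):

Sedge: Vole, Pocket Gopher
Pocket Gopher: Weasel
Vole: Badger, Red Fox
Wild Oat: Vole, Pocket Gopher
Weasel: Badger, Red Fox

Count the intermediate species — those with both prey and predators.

Intermediate species (has both prey and predators): Vole, Pocket Gopher, Weasel.
Count: 3.

3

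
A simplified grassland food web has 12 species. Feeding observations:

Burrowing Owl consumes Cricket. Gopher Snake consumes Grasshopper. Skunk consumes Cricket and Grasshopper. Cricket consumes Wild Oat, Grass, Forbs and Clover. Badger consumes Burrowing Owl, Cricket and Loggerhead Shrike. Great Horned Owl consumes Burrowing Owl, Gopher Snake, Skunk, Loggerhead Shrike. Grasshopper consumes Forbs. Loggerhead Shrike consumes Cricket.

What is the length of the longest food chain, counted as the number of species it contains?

One longest chain: Clover → Cricket → Burrowing Owl → Badger.
It has 4 species and 3 links.

4 species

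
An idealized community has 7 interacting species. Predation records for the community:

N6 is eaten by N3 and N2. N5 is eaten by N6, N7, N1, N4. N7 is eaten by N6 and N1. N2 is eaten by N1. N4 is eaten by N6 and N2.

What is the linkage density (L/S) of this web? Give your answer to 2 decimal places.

L/S = 1.57

There are L = 11 links among S = 7 species.
L/S = 11/7 = 1.5714 ≈ 1.57.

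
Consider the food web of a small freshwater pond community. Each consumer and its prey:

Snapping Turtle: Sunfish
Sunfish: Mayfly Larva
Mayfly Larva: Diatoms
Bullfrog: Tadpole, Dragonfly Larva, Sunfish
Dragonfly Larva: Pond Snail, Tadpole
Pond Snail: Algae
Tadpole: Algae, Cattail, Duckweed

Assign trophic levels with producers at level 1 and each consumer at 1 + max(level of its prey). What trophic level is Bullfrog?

Trophic level 4

Diatoms is a producer → level 1.
Mayfly Larva eats Diatoms → level 2.
Sunfish eats Mayfly Larva → level 3.
Bullfrog eats Sunfish (level 3); other prey at levels: Tadpole 2, Dragonfly Larva 3 → level 4.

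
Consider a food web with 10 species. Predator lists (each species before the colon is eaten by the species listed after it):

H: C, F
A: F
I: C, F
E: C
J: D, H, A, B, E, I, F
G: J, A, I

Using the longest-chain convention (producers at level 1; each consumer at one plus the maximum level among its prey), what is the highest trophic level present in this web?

4

Producers (level 1): G.
G → J → H → F gives F level 4.
No species has a prey at level 4, so no species reaches level 5.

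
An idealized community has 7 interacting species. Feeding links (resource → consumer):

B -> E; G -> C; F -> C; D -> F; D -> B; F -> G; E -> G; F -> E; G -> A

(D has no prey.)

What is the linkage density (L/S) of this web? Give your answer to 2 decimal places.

There are L = 9 links among S = 7 species.
L/S = 9/7 = 1.2857 ≈ 1.29.

L/S = 1.29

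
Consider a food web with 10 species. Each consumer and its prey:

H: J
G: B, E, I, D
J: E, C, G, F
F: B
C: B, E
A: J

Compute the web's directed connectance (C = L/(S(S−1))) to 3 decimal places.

The web has S = 10 species and L = 13 feeding links.
C = L / (S(S−1)) = 13 / 90 = 0.1444 ≈ 0.144.

C = 0.144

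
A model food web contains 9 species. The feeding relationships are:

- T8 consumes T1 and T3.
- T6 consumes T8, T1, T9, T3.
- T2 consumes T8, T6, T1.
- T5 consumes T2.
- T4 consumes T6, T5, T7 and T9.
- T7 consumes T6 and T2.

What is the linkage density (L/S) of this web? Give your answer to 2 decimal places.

There are L = 16 links among S = 9 species.
L/S = 16/9 = 1.7778 ≈ 1.78.

L/S = 1.78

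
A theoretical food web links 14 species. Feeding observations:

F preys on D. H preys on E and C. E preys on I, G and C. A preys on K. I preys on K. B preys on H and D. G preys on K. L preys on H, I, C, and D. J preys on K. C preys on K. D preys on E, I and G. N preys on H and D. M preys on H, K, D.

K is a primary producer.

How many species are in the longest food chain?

One longest chain: K → C → E → H → M.
It has 5 species and 4 links.

5 species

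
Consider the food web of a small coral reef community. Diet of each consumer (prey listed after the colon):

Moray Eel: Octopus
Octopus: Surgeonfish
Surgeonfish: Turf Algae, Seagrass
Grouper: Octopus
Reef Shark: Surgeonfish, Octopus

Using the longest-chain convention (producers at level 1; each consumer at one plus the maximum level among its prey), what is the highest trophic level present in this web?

Producers (level 1): Turf Algae, Seagrass.
Turf Algae → Surgeonfish → Octopus → Reef Shark gives Reef Shark level 4.
No species has a prey at level 4, so no species reaches level 5.

4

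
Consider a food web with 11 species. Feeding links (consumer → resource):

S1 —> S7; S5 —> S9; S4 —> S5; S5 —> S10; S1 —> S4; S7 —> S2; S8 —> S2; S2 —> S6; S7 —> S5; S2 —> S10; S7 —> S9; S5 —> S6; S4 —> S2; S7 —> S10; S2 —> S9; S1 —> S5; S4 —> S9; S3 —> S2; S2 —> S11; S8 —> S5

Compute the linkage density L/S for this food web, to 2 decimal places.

There are L = 20 links among S = 11 species.
L/S = 20/11 = 1.8182 ≈ 1.82.

L/S = 1.82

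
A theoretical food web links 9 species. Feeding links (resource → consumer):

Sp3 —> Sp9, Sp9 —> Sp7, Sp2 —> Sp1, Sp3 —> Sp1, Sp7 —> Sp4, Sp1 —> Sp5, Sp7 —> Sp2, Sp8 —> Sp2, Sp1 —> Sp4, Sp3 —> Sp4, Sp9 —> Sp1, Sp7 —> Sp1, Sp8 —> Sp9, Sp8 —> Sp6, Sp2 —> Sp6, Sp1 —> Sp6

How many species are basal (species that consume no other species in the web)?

Basal species (no prey listed): Sp8, Sp3.
Count: 2.

2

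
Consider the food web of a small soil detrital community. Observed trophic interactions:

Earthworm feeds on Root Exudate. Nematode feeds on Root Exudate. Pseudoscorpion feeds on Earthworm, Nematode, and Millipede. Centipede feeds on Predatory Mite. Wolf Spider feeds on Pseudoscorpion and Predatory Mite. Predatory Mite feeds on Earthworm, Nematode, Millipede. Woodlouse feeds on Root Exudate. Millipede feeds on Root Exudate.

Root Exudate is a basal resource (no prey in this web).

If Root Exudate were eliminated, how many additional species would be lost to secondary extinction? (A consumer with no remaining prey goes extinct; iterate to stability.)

Remove Root Exudate.
Round 1: Nematode (all prey gone), Millipede (all prey gone), Earthworm (all prey gone), Woodlouse (all prey gone) → extinct.
Round 2: Predatory Mite (all prey gone), Pseudoscorpion (all prey gone) → extinct.
Round 3: Centipede (all prey gone), Wolf Spider (all prey gone) → extinct.
No further losses. Total secondary extinctions: 8.

8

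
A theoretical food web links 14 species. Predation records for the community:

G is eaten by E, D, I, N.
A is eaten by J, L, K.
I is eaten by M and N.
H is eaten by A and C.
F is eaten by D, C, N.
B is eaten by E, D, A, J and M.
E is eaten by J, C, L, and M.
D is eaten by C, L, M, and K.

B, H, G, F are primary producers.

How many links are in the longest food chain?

One longest chain: B → A → J.
It has 3 species and 2 links.

2 links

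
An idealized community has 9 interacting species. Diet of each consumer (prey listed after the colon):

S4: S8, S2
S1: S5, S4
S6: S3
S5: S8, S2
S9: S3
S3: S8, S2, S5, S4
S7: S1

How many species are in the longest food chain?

4 species

One longest chain: S8 → S5 → S1 → S7.
It has 4 species and 3 links.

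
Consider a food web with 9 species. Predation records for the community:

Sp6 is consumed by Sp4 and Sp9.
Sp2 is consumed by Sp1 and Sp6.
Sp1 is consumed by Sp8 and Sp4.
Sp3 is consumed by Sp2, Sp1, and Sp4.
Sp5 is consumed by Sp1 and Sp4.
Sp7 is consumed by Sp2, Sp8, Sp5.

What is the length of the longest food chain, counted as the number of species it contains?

One longest chain: Sp7 → Sp5 → Sp1 → Sp8.
It has 4 species and 3 links.

4 species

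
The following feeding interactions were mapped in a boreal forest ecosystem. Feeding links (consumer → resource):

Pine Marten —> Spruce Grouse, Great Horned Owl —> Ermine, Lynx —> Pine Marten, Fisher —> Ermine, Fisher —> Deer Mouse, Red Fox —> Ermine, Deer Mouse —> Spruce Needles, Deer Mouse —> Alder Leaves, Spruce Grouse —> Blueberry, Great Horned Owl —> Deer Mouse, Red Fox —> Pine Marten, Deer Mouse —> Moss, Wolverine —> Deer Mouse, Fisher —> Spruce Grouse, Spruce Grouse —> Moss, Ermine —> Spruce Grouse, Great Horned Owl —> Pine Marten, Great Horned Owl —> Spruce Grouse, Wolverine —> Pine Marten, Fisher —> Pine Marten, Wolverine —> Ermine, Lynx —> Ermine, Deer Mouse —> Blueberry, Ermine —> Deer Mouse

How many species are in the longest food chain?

One longest chain: Moss → Deer Mouse → Ermine → Red Fox.
It has 4 species and 3 links.

4 species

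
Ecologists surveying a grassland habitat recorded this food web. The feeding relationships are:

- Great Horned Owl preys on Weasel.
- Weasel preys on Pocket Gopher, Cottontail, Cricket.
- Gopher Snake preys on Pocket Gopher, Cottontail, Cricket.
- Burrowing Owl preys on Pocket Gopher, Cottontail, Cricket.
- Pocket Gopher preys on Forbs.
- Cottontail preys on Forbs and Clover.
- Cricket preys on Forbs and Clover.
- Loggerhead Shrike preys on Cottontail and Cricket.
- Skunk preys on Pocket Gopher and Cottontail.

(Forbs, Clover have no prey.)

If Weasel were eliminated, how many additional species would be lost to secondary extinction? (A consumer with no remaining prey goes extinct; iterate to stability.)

Remove Weasel.
Round 1: Great Horned Owl (all prey gone) → extinct.
No further losses. Total secondary extinctions: 1.

1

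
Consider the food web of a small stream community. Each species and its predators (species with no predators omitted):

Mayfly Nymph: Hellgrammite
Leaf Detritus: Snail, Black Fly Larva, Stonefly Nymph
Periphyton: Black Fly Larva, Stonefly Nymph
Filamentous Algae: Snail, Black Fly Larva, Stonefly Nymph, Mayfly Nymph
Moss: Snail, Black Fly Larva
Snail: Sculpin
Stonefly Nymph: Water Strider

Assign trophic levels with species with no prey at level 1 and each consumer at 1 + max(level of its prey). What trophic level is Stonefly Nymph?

Trophic level 2

Filamentous Algae has no prey (basal) → level 1.
Stonefly Nymph eats Filamentous Algae (level 1); other prey at levels: Periphyton 1, Leaf Detritus 1 → level 2.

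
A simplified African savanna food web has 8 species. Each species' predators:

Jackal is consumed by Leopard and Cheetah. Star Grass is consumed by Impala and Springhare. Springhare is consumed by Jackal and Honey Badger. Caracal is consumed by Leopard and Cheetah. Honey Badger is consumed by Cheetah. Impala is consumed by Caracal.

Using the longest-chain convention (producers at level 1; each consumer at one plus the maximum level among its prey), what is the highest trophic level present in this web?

4

Producers (level 1): Star Grass.
Star Grass → Springhare → Jackal → Leopard gives Leopard level 4.
No species has a prey at level 4, so no species reaches level 5.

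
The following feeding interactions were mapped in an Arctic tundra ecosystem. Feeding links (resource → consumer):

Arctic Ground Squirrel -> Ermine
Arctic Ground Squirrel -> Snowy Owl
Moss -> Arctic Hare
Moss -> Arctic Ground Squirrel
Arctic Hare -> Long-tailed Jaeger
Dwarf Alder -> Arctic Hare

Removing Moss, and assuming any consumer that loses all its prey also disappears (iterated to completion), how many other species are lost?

3

Remove Moss.
Round 1: Arctic Ground Squirrel (all prey gone) → extinct.
Round 2: Ermine (all prey gone), Snowy Owl (all prey gone) → extinct.
No further losses. Total secondary extinctions: 3.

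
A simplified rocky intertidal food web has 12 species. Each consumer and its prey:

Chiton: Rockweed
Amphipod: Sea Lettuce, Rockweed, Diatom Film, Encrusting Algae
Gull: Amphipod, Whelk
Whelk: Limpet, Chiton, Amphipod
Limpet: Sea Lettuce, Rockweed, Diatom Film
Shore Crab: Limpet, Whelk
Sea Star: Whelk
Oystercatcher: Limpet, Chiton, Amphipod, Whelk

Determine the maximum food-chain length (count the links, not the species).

3 links

One longest chain: Sea Lettuce → Limpet → Whelk → Gull.
It has 4 species and 3 links.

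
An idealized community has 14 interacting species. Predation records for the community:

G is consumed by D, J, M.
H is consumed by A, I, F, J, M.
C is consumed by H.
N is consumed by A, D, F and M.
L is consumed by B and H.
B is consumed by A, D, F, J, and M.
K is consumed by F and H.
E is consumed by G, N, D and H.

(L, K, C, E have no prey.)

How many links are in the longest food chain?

One longest chain: E → G → D.
It has 3 species and 2 links.

2 links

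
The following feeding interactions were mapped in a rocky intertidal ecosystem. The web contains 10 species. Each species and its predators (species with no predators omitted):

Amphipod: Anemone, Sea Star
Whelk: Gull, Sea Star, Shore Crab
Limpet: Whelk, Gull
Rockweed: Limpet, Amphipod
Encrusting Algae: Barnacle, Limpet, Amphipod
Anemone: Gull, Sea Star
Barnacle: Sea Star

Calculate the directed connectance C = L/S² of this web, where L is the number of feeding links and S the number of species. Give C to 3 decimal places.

The web has S = 10 species and L = 15 feeding links.
C = L / S² = 15 / 100 = 0.1500 ≈ 0.150.

C = 0.150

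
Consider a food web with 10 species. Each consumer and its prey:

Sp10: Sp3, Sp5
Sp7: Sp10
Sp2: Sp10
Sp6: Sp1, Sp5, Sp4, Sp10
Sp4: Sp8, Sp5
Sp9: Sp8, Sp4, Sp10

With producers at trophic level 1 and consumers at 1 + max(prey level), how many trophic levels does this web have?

3

Producers (level 1): Sp1, Sp8, Sp3, Sp5.
Sp8 → Sp4 → Sp9 gives Sp9 level 3.
No species has a prey at level 3, so no species reaches level 4.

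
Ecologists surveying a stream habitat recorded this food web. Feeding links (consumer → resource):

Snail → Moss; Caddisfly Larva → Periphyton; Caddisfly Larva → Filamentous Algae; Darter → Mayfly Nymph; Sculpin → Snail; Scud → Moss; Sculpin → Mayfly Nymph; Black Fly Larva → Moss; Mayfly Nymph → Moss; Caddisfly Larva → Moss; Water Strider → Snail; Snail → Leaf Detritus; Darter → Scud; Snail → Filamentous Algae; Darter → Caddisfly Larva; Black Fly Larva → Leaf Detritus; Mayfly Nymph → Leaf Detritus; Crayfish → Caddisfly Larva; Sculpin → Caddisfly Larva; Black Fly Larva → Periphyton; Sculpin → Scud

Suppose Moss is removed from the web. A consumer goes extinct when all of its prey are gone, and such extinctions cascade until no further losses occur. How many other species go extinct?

1

Remove Moss.
Round 1: Scud (all prey gone) → extinct.
No further losses. Total secondary extinctions: 1.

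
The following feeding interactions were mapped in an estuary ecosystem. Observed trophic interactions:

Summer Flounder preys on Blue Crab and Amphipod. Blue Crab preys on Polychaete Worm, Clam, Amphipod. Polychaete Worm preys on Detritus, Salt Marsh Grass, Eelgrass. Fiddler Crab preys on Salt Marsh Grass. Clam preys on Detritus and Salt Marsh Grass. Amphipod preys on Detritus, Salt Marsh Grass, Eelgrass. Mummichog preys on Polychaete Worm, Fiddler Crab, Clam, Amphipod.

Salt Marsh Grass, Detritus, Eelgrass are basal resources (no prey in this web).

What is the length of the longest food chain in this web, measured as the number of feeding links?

One longest chain: Salt Marsh Grass → Clam → Blue Crab → Summer Flounder.
It has 4 species and 3 links.

3 links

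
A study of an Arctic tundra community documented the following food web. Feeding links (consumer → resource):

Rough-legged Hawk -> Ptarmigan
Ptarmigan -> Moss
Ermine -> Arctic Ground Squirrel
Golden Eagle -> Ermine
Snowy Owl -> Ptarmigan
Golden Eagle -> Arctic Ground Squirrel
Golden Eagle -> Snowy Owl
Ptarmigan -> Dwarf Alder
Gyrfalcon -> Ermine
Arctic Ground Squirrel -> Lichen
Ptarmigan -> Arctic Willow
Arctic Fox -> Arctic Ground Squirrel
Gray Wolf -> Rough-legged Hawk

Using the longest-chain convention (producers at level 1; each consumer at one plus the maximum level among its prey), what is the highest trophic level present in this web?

Producers (level 1): Lichen, Arctic Willow, Moss, Dwarf Alder.
Lichen → Arctic Ground Squirrel → Ermine → Gyrfalcon gives Gyrfalcon level 4.
No species has a prey at level 4, so no species reaches level 5.

4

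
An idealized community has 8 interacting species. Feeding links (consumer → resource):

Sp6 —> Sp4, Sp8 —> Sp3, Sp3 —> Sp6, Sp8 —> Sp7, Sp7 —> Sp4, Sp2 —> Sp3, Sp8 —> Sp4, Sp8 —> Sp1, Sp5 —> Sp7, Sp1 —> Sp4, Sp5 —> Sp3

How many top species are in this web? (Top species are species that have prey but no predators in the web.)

Top species (has prey, but nothing eats it): Sp8, Sp5, Sp2.
Count: 3.

3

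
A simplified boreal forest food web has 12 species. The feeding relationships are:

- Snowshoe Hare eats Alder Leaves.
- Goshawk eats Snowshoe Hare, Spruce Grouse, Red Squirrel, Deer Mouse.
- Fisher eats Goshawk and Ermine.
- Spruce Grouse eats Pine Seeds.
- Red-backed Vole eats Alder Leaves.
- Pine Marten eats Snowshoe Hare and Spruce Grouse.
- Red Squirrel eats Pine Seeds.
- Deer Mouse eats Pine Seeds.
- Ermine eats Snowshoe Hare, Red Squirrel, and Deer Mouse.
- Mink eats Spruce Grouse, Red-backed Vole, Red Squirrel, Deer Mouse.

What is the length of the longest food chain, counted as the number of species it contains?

One longest chain: Pine Seeds → Red Squirrel → Ermine → Fisher.
It has 4 species and 3 links.

4 species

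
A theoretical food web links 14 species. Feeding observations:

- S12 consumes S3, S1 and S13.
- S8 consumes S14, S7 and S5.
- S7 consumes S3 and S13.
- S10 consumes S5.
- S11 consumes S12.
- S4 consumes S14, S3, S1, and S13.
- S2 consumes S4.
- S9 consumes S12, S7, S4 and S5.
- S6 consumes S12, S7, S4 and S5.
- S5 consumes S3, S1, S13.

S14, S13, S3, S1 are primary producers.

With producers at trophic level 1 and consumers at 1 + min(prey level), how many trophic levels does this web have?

Producers (level 1): S14, S13, S3, S1.
Following each consumer down to its lowest-level prey: S13 → S12 → S11 (levels 1 through 3).
All prey of S11 (S12 2) are at level 2 or above, so S11 is at level 1 + 2 = 3.
Every consumer has at least one prey at level 2 or below, so none exceeds level 3.

3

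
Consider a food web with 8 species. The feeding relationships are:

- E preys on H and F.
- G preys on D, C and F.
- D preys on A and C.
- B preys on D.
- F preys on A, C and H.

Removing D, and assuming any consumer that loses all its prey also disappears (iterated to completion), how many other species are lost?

Remove D.
Round 1: B (all prey gone) → extinct.
No further losses. Total secondary extinctions: 1.

1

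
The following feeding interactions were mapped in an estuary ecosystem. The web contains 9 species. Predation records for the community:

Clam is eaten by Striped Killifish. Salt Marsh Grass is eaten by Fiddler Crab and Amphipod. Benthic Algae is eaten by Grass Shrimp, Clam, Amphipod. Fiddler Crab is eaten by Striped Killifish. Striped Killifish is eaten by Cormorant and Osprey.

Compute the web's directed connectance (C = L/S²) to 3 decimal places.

C = 0.111

The web has S = 9 species and L = 9 feeding links.
C = L / S² = 9 / 81 = 0.1111 ≈ 0.111.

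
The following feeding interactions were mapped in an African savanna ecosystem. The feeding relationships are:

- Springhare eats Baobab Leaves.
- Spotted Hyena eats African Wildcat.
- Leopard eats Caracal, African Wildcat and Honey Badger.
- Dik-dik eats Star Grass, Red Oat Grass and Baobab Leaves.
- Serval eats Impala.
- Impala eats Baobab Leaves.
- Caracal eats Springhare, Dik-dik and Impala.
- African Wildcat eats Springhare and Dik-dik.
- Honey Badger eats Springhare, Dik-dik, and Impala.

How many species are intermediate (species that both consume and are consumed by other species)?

6

Intermediate species (has both prey and predators): Springhare, Impala, Dik-dik, Caracal, African Wildcat, Honey Badger.
Count: 6.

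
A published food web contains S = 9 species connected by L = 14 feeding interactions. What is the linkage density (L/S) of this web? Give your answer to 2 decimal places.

L/S = 1.56

There are L = 14 links among S = 9 species.
L/S = 14/9 = 1.5556 ≈ 1.56.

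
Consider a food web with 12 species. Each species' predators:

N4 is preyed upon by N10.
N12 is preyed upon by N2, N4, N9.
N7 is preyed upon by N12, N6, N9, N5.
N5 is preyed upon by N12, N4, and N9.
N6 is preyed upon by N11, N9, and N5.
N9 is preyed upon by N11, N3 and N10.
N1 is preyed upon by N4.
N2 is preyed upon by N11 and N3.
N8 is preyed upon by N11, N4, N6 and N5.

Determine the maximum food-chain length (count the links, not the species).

One longest chain: N7 → N6 → N5 → N12 → N2 → N11.
It has 6 species and 5 links.

5 links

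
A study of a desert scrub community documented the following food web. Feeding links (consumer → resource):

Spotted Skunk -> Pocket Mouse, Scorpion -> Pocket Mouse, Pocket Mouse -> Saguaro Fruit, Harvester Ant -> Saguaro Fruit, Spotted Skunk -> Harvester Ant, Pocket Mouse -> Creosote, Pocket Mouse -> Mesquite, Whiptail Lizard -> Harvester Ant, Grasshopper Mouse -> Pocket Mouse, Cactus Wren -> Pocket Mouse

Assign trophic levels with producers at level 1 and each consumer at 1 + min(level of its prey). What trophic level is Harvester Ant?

Saguaro Fruit is a producer → level 1.
Harvester Ant eats Saguaro Fruit → level 2.

Trophic level 2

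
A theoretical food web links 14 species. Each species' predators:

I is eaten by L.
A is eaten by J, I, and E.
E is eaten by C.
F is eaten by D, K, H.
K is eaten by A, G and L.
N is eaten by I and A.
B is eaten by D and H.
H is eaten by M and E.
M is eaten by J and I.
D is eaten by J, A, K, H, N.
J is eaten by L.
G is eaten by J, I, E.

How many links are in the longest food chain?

One longest chain: B → D → K → G → E → C.
It has 6 species and 5 links.

5 links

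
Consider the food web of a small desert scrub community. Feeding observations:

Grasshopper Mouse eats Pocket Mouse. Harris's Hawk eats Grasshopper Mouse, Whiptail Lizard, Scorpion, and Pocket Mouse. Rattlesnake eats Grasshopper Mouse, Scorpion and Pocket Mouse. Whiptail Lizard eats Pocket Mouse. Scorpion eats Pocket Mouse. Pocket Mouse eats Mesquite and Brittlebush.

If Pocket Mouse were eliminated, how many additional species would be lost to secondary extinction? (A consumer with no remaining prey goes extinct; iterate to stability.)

Remove Pocket Mouse.
Round 1: Grasshopper Mouse (all prey gone), Scorpion (all prey gone), Whiptail Lizard (all prey gone) → extinct.
Round 2: Rattlesnake (all prey gone), Harris's Hawk (all prey gone) → extinct.
No further losses. Total secondary extinctions: 5.

5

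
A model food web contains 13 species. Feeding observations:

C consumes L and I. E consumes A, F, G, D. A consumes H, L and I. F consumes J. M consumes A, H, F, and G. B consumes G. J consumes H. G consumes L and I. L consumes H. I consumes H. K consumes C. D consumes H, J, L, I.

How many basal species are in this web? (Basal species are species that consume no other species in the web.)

Basal species (no prey listed): H.
Count: 1.

1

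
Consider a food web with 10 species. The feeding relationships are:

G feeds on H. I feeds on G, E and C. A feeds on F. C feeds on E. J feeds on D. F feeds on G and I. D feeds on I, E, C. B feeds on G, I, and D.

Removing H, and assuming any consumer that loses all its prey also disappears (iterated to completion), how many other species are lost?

Remove H.
Round 1: G (all prey gone) → extinct.
No further losses. Total secondary extinctions: 1.

1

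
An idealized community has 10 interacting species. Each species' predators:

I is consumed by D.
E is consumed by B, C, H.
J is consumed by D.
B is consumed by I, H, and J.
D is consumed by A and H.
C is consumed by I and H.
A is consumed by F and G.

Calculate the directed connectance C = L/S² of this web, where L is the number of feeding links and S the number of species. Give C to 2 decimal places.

The web has S = 10 species and L = 14 feeding links.
C = L / S² = 14 / 100 = 0.1400 ≈ 0.14.

C = 0.14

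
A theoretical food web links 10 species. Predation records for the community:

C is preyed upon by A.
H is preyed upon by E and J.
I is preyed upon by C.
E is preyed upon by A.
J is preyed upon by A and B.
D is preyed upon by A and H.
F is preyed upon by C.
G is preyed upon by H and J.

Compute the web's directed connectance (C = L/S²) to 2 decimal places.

The web has S = 10 species and L = 12 feeding links.
C = L / S² = 12 / 100 = 0.1200 ≈ 0.12.

C = 0.12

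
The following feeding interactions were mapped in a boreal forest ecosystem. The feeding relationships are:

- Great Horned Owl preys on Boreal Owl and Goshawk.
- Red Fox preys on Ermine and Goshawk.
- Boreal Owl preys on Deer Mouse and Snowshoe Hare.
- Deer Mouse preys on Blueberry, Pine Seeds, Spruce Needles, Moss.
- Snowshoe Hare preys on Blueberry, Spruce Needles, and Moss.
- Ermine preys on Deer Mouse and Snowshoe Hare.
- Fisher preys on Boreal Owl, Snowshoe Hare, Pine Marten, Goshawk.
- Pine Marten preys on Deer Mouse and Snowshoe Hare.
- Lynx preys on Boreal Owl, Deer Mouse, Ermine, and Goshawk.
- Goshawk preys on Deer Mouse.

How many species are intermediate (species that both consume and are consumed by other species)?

6

Intermediate species (has both prey and predators): Deer Mouse, Snowshoe Hare, Ermine, Goshawk, Pine Marten, Boreal Owl.
Count: 6.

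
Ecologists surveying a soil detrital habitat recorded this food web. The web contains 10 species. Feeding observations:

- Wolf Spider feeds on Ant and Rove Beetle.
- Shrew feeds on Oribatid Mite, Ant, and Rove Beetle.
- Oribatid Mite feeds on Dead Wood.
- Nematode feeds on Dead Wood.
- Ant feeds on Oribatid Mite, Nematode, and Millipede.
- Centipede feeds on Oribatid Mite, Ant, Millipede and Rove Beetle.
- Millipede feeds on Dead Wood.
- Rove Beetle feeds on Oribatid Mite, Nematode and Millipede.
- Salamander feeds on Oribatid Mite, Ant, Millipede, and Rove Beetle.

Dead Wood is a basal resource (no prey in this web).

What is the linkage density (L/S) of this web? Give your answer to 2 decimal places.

There are L = 22 links among S = 10 species.
L/S = 22/10 = 2.2000 ≈ 2.20.

L/S = 2.20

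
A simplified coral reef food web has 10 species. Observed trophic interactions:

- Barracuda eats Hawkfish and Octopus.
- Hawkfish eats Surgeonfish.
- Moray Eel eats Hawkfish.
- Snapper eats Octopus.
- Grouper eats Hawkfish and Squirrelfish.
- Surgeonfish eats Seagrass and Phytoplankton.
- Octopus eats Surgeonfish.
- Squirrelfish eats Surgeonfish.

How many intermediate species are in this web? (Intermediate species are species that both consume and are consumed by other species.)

Intermediate species (has both prey and predators): Surgeonfish, Octopus, Squirrelfish, Hawkfish.
Count: 4.

4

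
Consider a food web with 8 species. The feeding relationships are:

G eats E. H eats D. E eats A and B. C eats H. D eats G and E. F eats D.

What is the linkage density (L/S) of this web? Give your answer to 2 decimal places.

There are L = 8 links among S = 8 species.
L/S = 8/8 = 1.0000 ≈ 1.00.

L/S = 1.00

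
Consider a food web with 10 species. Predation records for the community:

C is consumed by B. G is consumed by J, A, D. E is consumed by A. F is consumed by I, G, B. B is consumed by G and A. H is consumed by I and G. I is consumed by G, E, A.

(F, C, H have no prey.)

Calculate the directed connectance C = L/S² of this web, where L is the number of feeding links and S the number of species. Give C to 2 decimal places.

The web has S = 10 species and L = 15 feeding links.
C = L / S² = 15 / 100 = 0.1500 ≈ 0.15.

C = 0.15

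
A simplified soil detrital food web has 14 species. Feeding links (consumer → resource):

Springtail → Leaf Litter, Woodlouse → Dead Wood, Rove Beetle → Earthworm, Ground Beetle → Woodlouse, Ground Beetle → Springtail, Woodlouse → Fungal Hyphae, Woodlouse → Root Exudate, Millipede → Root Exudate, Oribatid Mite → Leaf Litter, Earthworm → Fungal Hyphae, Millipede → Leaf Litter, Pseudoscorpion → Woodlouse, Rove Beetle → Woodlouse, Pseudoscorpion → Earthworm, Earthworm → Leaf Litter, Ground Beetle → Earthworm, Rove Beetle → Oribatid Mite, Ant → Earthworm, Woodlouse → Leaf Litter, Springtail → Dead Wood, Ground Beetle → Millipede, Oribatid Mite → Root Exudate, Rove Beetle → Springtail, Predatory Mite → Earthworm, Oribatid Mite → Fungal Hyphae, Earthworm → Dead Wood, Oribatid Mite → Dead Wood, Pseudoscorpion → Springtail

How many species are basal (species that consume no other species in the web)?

Basal species (no prey listed): Dead Wood, Fungal Hyphae, Leaf Litter, Root Exudate.
Count: 4.

4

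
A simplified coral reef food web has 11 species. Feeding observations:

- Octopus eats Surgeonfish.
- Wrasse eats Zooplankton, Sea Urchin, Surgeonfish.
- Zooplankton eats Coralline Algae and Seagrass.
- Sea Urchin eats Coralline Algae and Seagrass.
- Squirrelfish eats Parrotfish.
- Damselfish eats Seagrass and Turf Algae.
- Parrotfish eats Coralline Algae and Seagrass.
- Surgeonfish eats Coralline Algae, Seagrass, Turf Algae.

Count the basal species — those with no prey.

Basal species (no prey listed): Turf Algae, Seagrass, Coralline Algae.
Count: 3.

3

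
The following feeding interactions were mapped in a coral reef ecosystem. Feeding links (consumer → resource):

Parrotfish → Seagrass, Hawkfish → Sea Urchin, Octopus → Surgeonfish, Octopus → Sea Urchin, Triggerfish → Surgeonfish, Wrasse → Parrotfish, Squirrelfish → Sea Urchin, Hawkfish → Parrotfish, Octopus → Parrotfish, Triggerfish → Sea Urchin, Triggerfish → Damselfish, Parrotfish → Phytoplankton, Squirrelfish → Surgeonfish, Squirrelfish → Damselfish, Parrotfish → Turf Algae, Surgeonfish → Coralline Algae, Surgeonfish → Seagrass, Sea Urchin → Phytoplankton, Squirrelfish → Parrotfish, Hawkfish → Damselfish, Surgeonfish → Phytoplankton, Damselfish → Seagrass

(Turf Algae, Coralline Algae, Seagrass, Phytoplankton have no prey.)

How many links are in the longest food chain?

One longest chain: Turf Algae → Parrotfish → Hawkfish.
It has 3 species and 2 links.

2 links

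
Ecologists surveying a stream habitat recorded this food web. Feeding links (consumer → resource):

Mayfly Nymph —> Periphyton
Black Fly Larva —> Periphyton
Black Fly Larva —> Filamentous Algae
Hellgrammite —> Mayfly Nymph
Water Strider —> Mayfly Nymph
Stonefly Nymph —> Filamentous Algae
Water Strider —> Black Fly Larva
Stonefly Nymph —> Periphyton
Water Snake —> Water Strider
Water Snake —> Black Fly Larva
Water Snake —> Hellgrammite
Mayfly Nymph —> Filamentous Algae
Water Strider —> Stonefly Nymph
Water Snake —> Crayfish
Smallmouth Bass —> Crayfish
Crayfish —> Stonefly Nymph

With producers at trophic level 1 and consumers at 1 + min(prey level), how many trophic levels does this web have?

4

Producers (level 1): Filamentous Algae, Periphyton.
Following each consumer down to its lowest-level prey: Filamentous Algae → Stonefly Nymph → Crayfish → Smallmouth Bass (levels 1 through 4).
All prey of Smallmouth Bass (Crayfish 3) are at level 3 or above, so Smallmouth Bass is at level 1 + 3 = 4.
Every consumer has at least one prey at level 3 or below, so none exceeds level 4.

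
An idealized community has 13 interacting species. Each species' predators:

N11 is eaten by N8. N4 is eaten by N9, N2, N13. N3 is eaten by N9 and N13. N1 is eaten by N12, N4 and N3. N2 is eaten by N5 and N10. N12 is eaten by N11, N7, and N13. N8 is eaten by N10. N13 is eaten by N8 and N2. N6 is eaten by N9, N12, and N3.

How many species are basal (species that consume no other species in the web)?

Basal species (no prey listed): N6, N1.
Count: 2.

2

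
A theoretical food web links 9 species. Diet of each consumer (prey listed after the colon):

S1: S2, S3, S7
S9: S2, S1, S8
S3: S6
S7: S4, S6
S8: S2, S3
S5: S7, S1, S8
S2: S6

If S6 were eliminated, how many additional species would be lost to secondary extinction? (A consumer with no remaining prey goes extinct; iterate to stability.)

3

Remove S6.
Round 1: S2 (all prey gone), S3 (all prey gone) → extinct.
Round 2: S8 (all prey gone) → extinct.
No further losses. Total secondary extinctions: 3.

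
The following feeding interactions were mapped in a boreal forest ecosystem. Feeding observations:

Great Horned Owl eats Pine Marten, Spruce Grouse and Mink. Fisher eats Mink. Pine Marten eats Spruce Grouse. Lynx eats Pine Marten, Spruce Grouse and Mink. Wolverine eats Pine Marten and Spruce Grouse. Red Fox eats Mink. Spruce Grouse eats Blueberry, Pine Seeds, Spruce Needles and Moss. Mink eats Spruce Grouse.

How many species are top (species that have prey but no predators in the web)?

5

Top species (has prey, but nothing eats it): Wolverine, Great Horned Owl, Fisher, Red Fox, Lynx.
Count: 5.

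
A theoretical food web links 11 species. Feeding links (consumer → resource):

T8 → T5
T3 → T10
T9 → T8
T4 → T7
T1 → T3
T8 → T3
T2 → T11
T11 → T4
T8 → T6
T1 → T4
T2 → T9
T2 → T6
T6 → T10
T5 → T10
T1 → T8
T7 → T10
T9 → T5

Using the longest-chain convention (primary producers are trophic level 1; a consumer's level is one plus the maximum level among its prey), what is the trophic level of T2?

T10 is a producer → level 1.
T5 eats T10 → level 2.
T8 eats T5 (level 2); other prey at levels: T3 2, T6 2 → level 3.
T9 eats T8 (level 3); other prey at levels: T5 2 → level 4.
T2 eats T9 (level 4); other prey at levels: T6 2, T11 4 → level 5.

Trophic level 5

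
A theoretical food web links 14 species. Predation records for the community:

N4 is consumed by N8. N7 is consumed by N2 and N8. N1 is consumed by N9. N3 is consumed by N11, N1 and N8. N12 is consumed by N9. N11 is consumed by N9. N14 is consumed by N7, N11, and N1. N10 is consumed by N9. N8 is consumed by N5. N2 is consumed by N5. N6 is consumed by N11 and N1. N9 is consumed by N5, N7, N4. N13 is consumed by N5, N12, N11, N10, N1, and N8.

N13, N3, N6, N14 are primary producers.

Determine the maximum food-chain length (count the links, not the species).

One longest chain: N13 → N12 → N9 → N7 → N2 → N5.
It has 6 species and 5 links.

5 links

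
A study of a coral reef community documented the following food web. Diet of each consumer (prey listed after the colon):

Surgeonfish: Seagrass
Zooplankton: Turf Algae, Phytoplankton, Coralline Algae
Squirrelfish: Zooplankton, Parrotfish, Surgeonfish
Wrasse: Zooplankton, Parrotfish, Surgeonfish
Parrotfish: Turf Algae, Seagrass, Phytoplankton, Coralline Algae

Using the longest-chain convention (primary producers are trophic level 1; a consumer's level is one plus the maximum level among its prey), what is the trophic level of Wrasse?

Turf Algae is a producer → level 1.
Zooplankton eats Turf Algae (level 1); other prey at levels: Phytoplankton 1, Coralline Algae 1 → level 2.
Wrasse eats Zooplankton (level 2); other prey at levels: Parrotfish 2, Surgeonfish 2 → level 3.

Trophic level 3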